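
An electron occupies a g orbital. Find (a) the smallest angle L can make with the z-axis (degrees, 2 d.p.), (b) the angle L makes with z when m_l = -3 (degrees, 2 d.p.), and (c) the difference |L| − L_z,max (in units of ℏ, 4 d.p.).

θ_min ≈ 26.57°; θ(m_l=-3) ≈ 132.13°; |L|−L_z,max ≈ 0.4721ℏ

A g state has l = 4.
cos θ_min = 4/√20, so θ_min ≈ 26.57°.
For m_l = -3: cos θ = -3/√20, θ ≈ 132.13°.
|L| − L_z,max = (2√5 − 4)ℏ ≈ 0.4721ℏ.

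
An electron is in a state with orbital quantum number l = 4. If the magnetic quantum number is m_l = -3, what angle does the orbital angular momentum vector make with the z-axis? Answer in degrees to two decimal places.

|L| = ℏ√(l(l+1)) = 2√5 ℏ.
L_z = m_l ℏ = −3ℏ.
cos θ = L_z/|L| = -3/√20, so θ ≈ 132.13°.

θ ≈ 132.13°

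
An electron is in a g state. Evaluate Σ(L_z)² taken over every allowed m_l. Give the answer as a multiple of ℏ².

For a g orbital, l = 4.
m_l runs from −4 to 4, i.e. {-4, -3, -2, -1, 0, 1, 2, 3, 4}.
Σ m_l² = l(l+1)(2l+1)/3 = 4·5·9/3 = 60.

Σ(L_z)² = 60 ℏ²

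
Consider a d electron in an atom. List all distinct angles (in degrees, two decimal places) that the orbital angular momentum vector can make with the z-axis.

The letter d corresponds to l = 2.
|L|² = l(l+1)ℏ² = 6ℏ², so |L| = √6 ℏ.
cos θ = m_l/√6 for each m_l ∈ {-2, -1, 0, 1, 2}.

θ ∈ {35.26°, 65.91°, 90.00°, 114.09°, 144.74°}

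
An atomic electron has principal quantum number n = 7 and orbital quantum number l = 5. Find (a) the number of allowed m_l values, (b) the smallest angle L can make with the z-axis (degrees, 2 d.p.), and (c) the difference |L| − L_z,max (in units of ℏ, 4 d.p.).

11 values; θ_min ≈ 24.09°; |L|−L_z,max ≈ 0.4772ℏ

There are 2l+1 = 11 values of m_l.
cos θ_min = 5/√30, so θ_min ≈ 24.09°.
|L| − L_z,max = (√30 − 5)ℏ ≈ 0.4772ℏ.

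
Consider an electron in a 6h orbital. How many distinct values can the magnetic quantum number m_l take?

6h means n = 6, l = 5.
The number of m_l values is 2l + 1 = 2·5 + 1 = 11.

11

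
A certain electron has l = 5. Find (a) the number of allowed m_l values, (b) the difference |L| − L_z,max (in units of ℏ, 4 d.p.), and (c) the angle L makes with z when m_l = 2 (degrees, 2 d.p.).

11 values; |L|−L_z,max ≈ 0.4772ℏ; θ(m_l=2) ≈ 68.58°

There are 2l+1 = 11 values of m_l.
|L| − L_z,max = (√30 − 5)ℏ ≈ 0.4772ℏ.
For m_l = 2: cos θ = 2/√30, θ ≈ 68.58°.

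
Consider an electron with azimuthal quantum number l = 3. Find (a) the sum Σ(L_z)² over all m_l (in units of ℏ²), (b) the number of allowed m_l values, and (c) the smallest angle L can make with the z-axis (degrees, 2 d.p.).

Σ m_l² = 28, so Σ(L_z)² = 28 ℏ².
There are 2l+1 = 7 values of m_l.
cos θ_min = 3/√12, so θ_min ≈ 30.00°.

Σ(L_z)² = 28 ℏ²; 7 values; θ_min ≈ 30.00°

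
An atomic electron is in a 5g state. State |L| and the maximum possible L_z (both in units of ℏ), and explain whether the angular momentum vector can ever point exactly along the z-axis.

The 5g subshell has l = 4.
|L| = 2√5 ℏ ≈ 4.4721ℏ, while L_z,max = lℏ = 4ℏ.
Since |L| > L_z,max, the vector can never point exactly along z; the closest it comes is θ_min = arccos(4/√20) ≈ 26.6°.

No: L_z,max = 4ℏ < |L| = 2√5 ℏ ≈ 4.472ℏ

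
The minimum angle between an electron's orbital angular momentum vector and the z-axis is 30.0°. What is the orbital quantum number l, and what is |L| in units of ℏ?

l = 3, |L| = 2√3 ℏ ≈ 3.464ℏ

At minimum angle, m_l = l, so cos θ = l/√(l(l+1)); cos²θ = l/(l+1) = 0.7500.
l = cos²θ/sin²θ ≈ 3.
Then |L| = ℏ√(3·4) = 2√3 ℏ.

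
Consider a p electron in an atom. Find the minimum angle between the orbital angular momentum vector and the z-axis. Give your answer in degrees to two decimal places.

θ_min ≈ 45.00°

For a p orbital, l = 1.
|L| = √(l(l+1)) ℏ = √2 ℏ.
The smallest angle corresponds to the largest L_z, i.e. m_l = l = 1, giving L_z = 1ℏ.
cos θ_min = 1/√2, so θ_min ≈ 45.00°.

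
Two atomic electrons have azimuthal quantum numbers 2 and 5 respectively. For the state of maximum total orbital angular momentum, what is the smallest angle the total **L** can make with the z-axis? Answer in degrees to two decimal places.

θ_min ≈ 20.70°

Angular momentum addition gives L = |l₁ − l₂|, …, l₁ + l₂.
L ∈ {3, 4, 5, 6, 7}.
The maximum is L = 7, with |L_tot| = ℏ√(7·8) = 2√14 ℏ.
The minimum angle with z is arccos(7/√56) ≈ 20.70°.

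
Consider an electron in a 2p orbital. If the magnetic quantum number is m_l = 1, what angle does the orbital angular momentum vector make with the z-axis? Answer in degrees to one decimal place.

θ ≈ 45.0°

The 2p subshell has l = 1.
|L| = ℏ√(l(l+1)) = √2 ℏ.
L_z = m_l ℏ = 1ℏ.
cos θ = L_z/|L| = 1/√2, so θ ≈ 45.0°.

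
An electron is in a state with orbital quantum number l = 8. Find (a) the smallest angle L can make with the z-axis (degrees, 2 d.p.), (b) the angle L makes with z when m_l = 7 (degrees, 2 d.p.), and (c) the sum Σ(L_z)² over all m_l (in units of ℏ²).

cos θ_min = 8/√72, so θ_min ≈ 19.47°.
For m_l = 7: cos θ = 7/√72, θ ≈ 34.42°.
Σ m_l² = 408, so Σ(L_z)² = 408 ℏ².

θ_min ≈ 19.47°; θ(m_l=7) ≈ 34.42°; Σ(L_z)² = 408 ℏ²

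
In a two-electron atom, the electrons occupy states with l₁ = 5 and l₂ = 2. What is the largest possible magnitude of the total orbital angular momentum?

Angular momentum addition gives L = |l₁ − l₂|, …, l₁ + l₂.
L ∈ {3, 4, 5, 6, 7}.
The largest magnitude corresponds to L = 7: |L_tot| = ℏ√(7·8) = 2√14 ℏ.

|L_tot|_max = 2√14 ℏ ≈ 7.483ℏ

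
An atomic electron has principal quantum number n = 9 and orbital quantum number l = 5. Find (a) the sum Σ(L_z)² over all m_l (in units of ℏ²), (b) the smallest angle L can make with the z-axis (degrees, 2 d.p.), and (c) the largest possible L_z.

Σ(L_z)² = 110 ℏ²; θ_min ≈ 24.09°; L_z,max = 5ℏ

Σ m_l² = 110, so Σ(L_z)² = 110 ℏ².
cos θ_min = 5/√30, so θ_min ≈ 24.09°.
L_z,max = lℏ = 5ℏ.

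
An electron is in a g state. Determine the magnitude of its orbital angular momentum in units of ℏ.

The letter g corresponds to l = 4.
|L| = ℏ√(l(l+1)) = ℏ√(4·5) = 2√5 ℏ

|L| = 2√5 ℏ ≈ 4.472ℏ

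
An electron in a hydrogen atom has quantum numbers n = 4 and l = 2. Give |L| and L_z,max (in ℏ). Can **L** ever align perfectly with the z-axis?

No: L_z,max = 2ℏ < |L| = √6 ℏ ≈ 2.449ℏ

|L| = √6 ℏ ≈ 2.4495ℏ, while L_z,max = lℏ = 2ℏ.
Since |L| > L_z,max, the vector can never point exactly along z; the closest it comes is θ_min = arccos(2/√6) ≈ 35.3°.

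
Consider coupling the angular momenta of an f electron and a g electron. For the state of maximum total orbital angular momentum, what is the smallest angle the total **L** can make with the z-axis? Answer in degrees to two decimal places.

θ_min ≈ 20.70°

The total orbital quantum number L ranges from |l₁ − l₂| to l₁ + l₂ in integer steps.
So L can be 1, 2, 3, 4, 5, 6, 7.
The maximum is L = 7, with |L_tot| = ℏ√(7·8) = 2√14 ℏ.
The minimum angle with z is arccos(7/√56) ≈ 20.70°.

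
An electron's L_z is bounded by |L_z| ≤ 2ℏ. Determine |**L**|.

|L| = √6 ℏ ≈ 2.449ℏ

The maximum L_z equals lℏ, giving l = 2.
Then |L| = ℏ√(2·3) = √6 ℏ.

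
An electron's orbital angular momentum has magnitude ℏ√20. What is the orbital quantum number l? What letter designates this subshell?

l = 4 (g orbital)

|L| = ℏ√(l(l+1)), so l(l+1) = 20.
l² + l − 20 = 0 ⇒ l = 4.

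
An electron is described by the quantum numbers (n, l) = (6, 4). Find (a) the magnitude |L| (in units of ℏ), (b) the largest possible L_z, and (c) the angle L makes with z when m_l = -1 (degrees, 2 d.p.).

|L| = ℏ√(4·5) = 2√5 ℏ ≈ 4.472ℏ.
L_z,max = lℏ = 4ℏ.
For m_l = -1: cos θ = -1/√20, θ ≈ 102.92°.

|L| = 2√5 ℏ ≈ 4.472ℏ; L_z,max = 4ℏ; θ(m_l=-1) ≈ 102.92°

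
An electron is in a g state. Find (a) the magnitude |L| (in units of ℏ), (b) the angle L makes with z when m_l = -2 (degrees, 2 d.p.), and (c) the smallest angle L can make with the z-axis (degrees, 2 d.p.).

|L| = 2√5 ℏ ≈ 4.472ℏ; θ(m_l=-2) ≈ 116.57°; θ_min ≈ 26.57°

For a g orbital, l = 4.
|L| = ℏ√(4·5) = 2√5 ℏ ≈ 4.472ℏ.
For m_l = -2: cos θ = -2/√20, θ ≈ 116.57°.
cos θ_min = 4/√20, so θ_min ≈ 26.57°.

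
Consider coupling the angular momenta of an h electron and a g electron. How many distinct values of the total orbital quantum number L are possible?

L runs from |5 − 4| = 1 to 5 + 4 = 9.
Allowed values: L = 1, 2, 3, 4, 5, 6, 7, 8, 9.
That is 9 values.

9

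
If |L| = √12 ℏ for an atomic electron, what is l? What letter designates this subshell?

l = 3 (f orbital)

|L| = ℏ√(l(l+1)), so l(l+1) = 12.
l² + l − 12 = 0 ⇒ l = 3.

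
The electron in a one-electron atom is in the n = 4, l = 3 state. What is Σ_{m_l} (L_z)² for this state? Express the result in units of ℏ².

Σ(L_z)² = 28 ℏ²

m_l ∈ {-3, -2, -1, 0, 1, 2, 3}.
Σ m_l² = l(l+1)(2l+1)/3 = 3·4·7/3 = 28.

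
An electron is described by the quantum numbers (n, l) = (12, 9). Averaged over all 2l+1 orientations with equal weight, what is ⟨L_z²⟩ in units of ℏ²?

⟨L_z²⟩ = 30 ℏ²

m_l runs from −9 to 9, i.e. {-9, -8, -7, -6, -5, -4, -3, -2, -1, 0, 1, 2, 3, 4, 5, 6, 7, 8, 9}.
⟨L_z²⟩ = ℏ²·(Σ m_l²)/(2l+1) = ℏ²·570/19 = 30ℏ².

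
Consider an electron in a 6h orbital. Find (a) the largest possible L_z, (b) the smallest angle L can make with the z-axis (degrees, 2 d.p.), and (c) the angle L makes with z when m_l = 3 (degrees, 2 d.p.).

L_z,max = 5ℏ; θ_min ≈ 24.09°; θ(m_l=3) ≈ 56.79°

For 6h, l = 5.
L_z,max = lℏ = 5ℏ.
cos θ_min = 5/√30, so θ_min ≈ 24.09°.
For m_l = 3: cos θ = 3/√30, θ ≈ 56.79°.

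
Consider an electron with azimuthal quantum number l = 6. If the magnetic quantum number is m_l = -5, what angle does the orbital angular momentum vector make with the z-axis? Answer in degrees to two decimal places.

|L| = ℏ√(l(l+1)) = √42 ℏ.
L_z = m_l ℏ = −5ℏ.
cos θ = L_z/|L| = -5/√42, so θ ≈ 140.49°.

θ ≈ 140.49°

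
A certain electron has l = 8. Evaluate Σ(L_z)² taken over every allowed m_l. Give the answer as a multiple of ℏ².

Σ(L_z)² = 408 ℏ²

The allowed m_l values are -8, -7, -6, -5, -4, -3, -2, -1, 0, 1, 2, 3, 4, 5, 6, 7, 8.
Σ m_l² = 2·(1 + 4 + 9 + 16 + 25 + 36 + 49 + 64) = 408.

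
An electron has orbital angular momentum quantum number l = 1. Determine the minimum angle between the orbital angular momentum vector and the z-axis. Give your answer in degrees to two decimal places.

|L|² = l(l+1)ℏ² = 2ℏ², so |L| = √2 ℏ.
The smallest angle corresponds to the largest L_z, i.e. m_l = l = 1, giving L_z = 1ℏ.
cos θ_min = 1/√2, so θ_min ≈ 45.00°.

θ_min ≈ 45.00°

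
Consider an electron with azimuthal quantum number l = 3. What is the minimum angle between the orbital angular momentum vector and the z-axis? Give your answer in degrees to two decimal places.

|L|² = l(l+1)ℏ² = 12ℏ², so |L| = 2√3 ℏ.
The smallest angle corresponds to the largest L_z, i.e. m_l = l = 3, giving L_z = 3ℏ.
cos θ_min = 3/√12, so θ_min ≈ 30.00°.

θ_min ≈ 30.00°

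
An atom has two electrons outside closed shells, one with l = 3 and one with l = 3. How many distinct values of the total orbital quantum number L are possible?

By the triangle rule, |l₁ − l₂| ≤ L ≤ l₁ + l₂.
L ∈ {0, 1, 2, 3, 4, 5, 6}.
That is 7 values.

7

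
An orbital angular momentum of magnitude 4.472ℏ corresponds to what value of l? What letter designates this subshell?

l = 4 (g orbital)

Since |L|² = l(l+1)ℏ², l(l+1) = 20.
Solving: l = 4.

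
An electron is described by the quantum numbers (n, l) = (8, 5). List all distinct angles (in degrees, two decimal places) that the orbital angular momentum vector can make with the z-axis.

θ ∈ {24.09°, 43.09°, 56.79°, 68.58°, 79.48°, 90.00°, 100.52°, 111.42°, 123.21°, 136.91°, 155.91°}

|L|² = l(l+1)ℏ² = 30ℏ², so |L| = √30 ℏ.
cos θ = m_l/√30 for each m_l ∈ {-5, -4, -3, -2, -1, 0, 1, 2, 3, 4, 5}.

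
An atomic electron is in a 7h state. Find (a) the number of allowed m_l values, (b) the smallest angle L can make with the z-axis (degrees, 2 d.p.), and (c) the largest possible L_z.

11 values; θ_min ≈ 24.09°; L_z,max = 5ℏ

For 7h, l = 5.
There are 2l+1 = 11 values of m_l.
cos θ_min = 5/√30, so θ_min ≈ 24.09°.
L_z,max = lℏ = 5ℏ.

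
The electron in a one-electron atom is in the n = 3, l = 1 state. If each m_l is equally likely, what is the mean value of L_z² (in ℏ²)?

The allowed m_l values are -1, 0, 1.
⟨L_z²⟩ = ℏ²·(Σ m_l²)/(2l+1) = ℏ²·2/3 = 0.6667ℏ².

⟨L_z²⟩ = 0.6667 ℏ²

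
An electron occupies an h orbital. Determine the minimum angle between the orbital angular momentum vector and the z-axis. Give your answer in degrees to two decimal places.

An h state has l = 5.
|L|² = l(l+1)ℏ² = 30ℏ², so |L| = √30 ℏ.
The smallest angle corresponds to the largest L_z, i.e. m_l = l = 5, giving L_z = 5ℏ.
cos θ_min = 5/√30, so θ_min ≈ 24.09°.

θ_min ≈ 24.09°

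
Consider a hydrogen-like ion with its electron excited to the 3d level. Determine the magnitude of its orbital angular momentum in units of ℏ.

|L| = √6 ℏ ≈ 2.449ℏ

The 3d level has l = 2.
|L| = ℏ√(l(l+1)) = ℏ√(2·3) = √6 ℏ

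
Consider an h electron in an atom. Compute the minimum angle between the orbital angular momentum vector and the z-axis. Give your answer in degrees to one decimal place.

θ_min ≈ 24.1°

For an h orbital, l = 5.
|L|² = l(l+1)ℏ² = 30ℏ², so |L| = √30 ℏ.
The smallest angle corresponds to the largest L_z, i.e. m_l = l = 5, giving L_z = 5ℏ.
cos θ_min = 5/√30, so θ_min ≈ 24.1°.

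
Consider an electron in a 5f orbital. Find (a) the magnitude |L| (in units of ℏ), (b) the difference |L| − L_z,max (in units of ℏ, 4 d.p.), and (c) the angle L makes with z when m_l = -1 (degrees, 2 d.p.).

|L| = 2√3 ℏ ≈ 3.464ℏ; |L|−L_z,max ≈ 0.4641ℏ; θ(m_l=-1) ≈ 106.78°

For 5f, l = 3.
|L| = ℏ√(3·4) = 2√3 ℏ ≈ 3.464ℏ.
|L| − L_z,max = (2√3 − 3)ℏ ≈ 0.4641ℏ.
For m_l = -1: cos θ = -1/√12, θ ≈ 106.78°.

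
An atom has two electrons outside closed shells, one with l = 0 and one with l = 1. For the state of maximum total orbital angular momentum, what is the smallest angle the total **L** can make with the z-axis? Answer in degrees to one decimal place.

By the triangle rule, |l₁ − l₂| ≤ L ≤ l₁ + l₂.
So L can be 1.
The maximum is L = 1, with |L_tot| = ℏ√(1·2) = √2 ℏ.
The minimum angle with z is arccos(1/√2) ≈ 45.0°.

θ_min ≈ 45.0°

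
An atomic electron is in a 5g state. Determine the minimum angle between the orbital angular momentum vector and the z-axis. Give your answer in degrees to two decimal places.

θ_min ≈ 26.57°

5g means n = 5, l = 4.
|L| = ℏ√(l(l+1)) = 2√5 ℏ.
The smallest angle corresponds to the largest L_z, i.e. m_l = l = 4, giving L_z = 4ℏ.
cos θ_min = 4/√20, so θ_min ≈ 26.57°.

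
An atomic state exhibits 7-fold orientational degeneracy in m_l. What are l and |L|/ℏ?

l = 3, |L| = 2√3 ℏ ≈ 3.464ℏ

Since there are 2l+1 = 7 values of m_l, l = 3.
|L| = ℏ√(l(l+1)) = ℏ√(3·4) = 2√3 ℏ.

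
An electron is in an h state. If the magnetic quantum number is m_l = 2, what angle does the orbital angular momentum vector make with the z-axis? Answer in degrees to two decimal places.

θ ≈ 68.58°

An h state has l = 5.
|L|² = l(l+1)ℏ² = 30ℏ², so |L| = √30 ℏ.
L_z = m_l ℏ = 2ℏ.
cos θ = L_z/|L| = 2/√30, so θ ≈ 68.58°.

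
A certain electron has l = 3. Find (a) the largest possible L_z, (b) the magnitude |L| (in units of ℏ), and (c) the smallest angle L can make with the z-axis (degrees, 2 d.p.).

L_z,max = lℏ = 3ℏ.
|L| = ℏ√(3·4) = 2√3 ℏ ≈ 3.464ℏ.
cos θ_min = 3/√12, so θ_min ≈ 30.00°.

L_z,max = 3ℏ; |L| = 2√3 ℏ ≈ 3.464ℏ; θ_min ≈ 30.00°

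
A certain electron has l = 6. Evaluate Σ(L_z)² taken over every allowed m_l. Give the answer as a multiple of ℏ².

m_l runs from −6 to 6, i.e. {-6, -5, -4, -3, -2, -1, 0, 1, 2, 3, 4, 5, 6}.
Summing m² from −6 to 6: Σ m_l² = 182.

Σ(L_z)² = 182 ℏ²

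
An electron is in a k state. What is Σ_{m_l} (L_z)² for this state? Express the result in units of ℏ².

Σ(L_z)² = 280 ℏ²

For a k orbital, l = 7.
The allowed m_l values are -7, -6, -5, -4, -3, -2, -1, 0, 1, 2, 3, 4, 5, 6, 7.
Summing m² from −7 to 7: Σ m_l² = 280.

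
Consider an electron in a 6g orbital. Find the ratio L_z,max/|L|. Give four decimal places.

For 6g, l = 4.
|L| = 2√5 ℏ ≈ 4.4721ℏ, while L_z,max = lℏ = 4ℏ.
L_z,max/|L| = 4/√20 = 0.8944.

L_z,max/|L| = 0.8944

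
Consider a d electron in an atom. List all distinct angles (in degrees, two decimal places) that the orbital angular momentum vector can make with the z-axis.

The letter d corresponds to l = 2.
|L| = ℏ√(l(l+1)) = √6 ℏ.
cos θ = m_l/√6 for each m_l ∈ {-2, -1, 0, 1, 2}.

θ ∈ {35.26°, 65.91°, 90.00°, 114.09°, 144.74°}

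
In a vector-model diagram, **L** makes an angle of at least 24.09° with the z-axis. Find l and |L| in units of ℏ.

l = 5, |L| = √30 ℏ ≈ 5.477ℏ

At minimum angle, m_l = l, so cos θ = l/√(l(l+1)); cos²θ = l/(l+1) = 0.8334.
Solving: l = 5.
Then |L| = ℏ√(5·6) = √30 ℏ.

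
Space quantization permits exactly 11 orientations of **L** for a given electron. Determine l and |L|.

l = 5, |L| = √30 ℏ ≈ 5.477ℏ

2l + 1 = 11 ⇒ l = 5.
Then |L| = √(l(l+1)) ℏ = √30 ℏ.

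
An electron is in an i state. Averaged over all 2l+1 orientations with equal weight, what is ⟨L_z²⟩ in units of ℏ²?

⟨L_z²⟩ = 14 ℏ²

An i state has l = 6.
m_l runs from −6 to 6, i.e. {-6, -5, -4, -3, -2, -1, 0, 1, 2, 3, 4, 5, 6}.
Average of L_z² over 13 states: 182/13 ℏ² = 14 ℏ².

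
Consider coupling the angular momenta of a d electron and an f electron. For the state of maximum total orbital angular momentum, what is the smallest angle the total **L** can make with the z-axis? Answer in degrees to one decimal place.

L runs from |2 − 3| = 1 to 2 + 3 = 5.
So L can be 1, 2, 3, 4, 5.
The maximum is L = 5, with |L_tot| = ℏ√(5·6) = √30 ℏ.
The minimum angle with z is arccos(5/√30) ≈ 24.1°.

θ_min ≈ 24.1°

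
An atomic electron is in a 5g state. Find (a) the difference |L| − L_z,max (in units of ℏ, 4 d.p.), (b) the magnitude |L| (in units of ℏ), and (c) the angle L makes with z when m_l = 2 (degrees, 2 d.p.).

|L|−L_z,max ≈ 0.4721ℏ; |L| = 2√5 ℏ ≈ 4.472ℏ; θ(m_l=2) ≈ 63.43°

For 5g, l = 4.
|L| − L_z,max = (2√5 − 4)ℏ ≈ 0.4721ℏ.
|L| = ℏ√(4·5) = 2√5 ℏ ≈ 4.472ℏ.
For m_l = 2: cos θ = 2/√20, θ ≈ 63.43°.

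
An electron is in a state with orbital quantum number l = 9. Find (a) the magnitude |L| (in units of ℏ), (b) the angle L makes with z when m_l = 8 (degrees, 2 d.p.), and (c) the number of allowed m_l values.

|L| = 3√10 ℏ ≈ 9.487ℏ; θ(m_l=8) ≈ 32.51°; 19 values

|L| = ℏ√(9·10) = 3√10 ℏ ≈ 9.487ℏ.
For m_l = 8: cos θ = 8/√90, θ ≈ 32.51°.
There are 2l+1 = 19 values of m_l.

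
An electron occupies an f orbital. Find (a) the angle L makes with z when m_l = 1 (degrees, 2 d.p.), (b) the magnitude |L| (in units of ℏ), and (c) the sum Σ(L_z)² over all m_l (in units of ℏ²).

An f state has l = 3.
For m_l = 1: cos θ = 1/√12, θ ≈ 73.22°.
|L| = ℏ√(3·4) = 2√3 ℏ ≈ 3.464ℏ.
Σ m_l² = 28, so Σ(L_z)² = 28 ℏ².

θ(m_l=1) ≈ 73.22°; |L| = 2√3 ℏ ≈ 3.464ℏ; Σ(L_z)² = 28 ℏ²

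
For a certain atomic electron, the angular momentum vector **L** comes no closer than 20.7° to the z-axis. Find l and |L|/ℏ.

cos²θ_min = l/(l+1) = 0.8751.
Thus l = 0.8751/(1 − 0.8751) ≈ 7.
Then |L| = ℏ√(7·8) = 2√14 ℏ.

l = 7, |L| = 2√14 ℏ ≈ 7.483ℏ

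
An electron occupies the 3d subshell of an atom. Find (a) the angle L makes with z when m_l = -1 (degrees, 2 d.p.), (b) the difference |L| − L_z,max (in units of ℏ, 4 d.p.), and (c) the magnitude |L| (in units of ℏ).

θ(m_l=-1) ≈ 114.09°; |L|−L_z,max ≈ 0.4495ℏ; |L| = √6 ℏ ≈ 2.449ℏ

The 3d subshell has l = 2.
For m_l = -1: cos θ = -1/√6, θ ≈ 114.09°.
|L| − L_z,max = (√6 − 2)ℏ ≈ 0.4495ℏ.
|L| = ℏ√(2·3) = √6 ℏ ≈ 2.449ℏ.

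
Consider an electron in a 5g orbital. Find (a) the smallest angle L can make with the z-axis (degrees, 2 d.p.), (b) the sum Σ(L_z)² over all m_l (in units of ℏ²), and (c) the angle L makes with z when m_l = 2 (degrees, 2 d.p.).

The 5g subshell has l = 4.
cos θ_min = 4/√20, so θ_min ≈ 26.57°.
Σ m_l² = 60, so Σ(L_z)² = 60 ℏ².
For m_l = 2: cos θ = 2/√20, θ ≈ 63.43°.

θ_min ≈ 26.57°; Σ(L_z)² = 60 ℏ²; θ(m_l=2) ≈ 63.43°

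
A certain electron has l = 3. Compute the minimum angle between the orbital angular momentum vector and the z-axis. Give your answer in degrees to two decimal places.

θ_min ≈ 30.00°

|L| = √(l(l+1)) ℏ = 2√3 ℏ.
The smallest angle corresponds to the largest L_z, i.e. m_l = l = 3, giving L_z = 3ℏ.
cos θ_min = 3/√12, so θ_min ≈ 30.00°.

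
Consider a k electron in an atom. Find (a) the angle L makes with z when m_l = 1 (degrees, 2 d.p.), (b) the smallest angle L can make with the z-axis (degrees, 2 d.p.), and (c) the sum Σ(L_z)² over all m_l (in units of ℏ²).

θ(m_l=1) ≈ 82.32°; θ_min ≈ 20.70°; Σ(L_z)² = 280 ℏ²

K corresponds to l = 7.
For m_l = 1: cos θ = 1/√56, θ ≈ 82.32°.
cos θ_min = 7/√56, so θ_min ≈ 20.70°.
Σ m_l² = 280, so Σ(L_z)² = 280 ℏ².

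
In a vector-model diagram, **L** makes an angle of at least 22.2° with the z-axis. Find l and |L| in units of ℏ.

l = 6, |L| = √42 ℏ ≈ 6.481ℏ

At minimum angle, m_l = l, so cos θ = l/√(l(l+1)); cos²θ = l/(l+1) = 0.8572.
Solving: l = 6.
Then |L| = ℏ√(6·7) = √42 ℏ.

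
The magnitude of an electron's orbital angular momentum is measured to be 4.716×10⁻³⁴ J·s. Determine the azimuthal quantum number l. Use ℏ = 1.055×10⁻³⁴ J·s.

l = 4

Dividing by ℏ: |L|/ℏ ≈ 4.470.
Set l(l+1) = 19.98; the integer solution is l = 4.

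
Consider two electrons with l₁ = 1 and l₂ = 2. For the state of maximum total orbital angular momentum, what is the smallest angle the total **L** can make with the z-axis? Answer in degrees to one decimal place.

Angular momentum addition gives L = |l₁ − l₂|, …, l₁ + l₂.
So L can be 1, 2, 3.
The maximum is L = 3, with |L_tot| = ℏ√(3·4) = 2√3 ℏ.
The minimum angle with z is arccos(3/√12) ≈ 30.0°.

θ_min ≈ 30.0°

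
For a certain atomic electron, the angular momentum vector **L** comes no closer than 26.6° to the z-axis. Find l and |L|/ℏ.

l = 4, |L| = 2√5 ℏ ≈ 4.472ℏ

cos θ_min = l/√(l(l+1)) = √(l/(l+1)), so l/(l+1) = cos²(26.6°) = 0.7995.
l = cos²θ/sin²θ ≈ 4.
Then |L| = ℏ√(4·5) = 2√5 ℏ.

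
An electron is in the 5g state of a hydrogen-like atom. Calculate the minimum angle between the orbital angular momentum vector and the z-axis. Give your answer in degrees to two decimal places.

θ_min ≈ 26.57°

The 5g subshell has l = 4.
|L| = √(l(l+1)) ℏ = 2√5 ℏ.
The smallest angle corresponds to the largest L_z, i.e. m_l = l = 4, giving L_z = 4ℏ.
cos θ_min = 4/√20, so θ_min ≈ 26.57°.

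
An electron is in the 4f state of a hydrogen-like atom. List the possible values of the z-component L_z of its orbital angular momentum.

For 4f, l = 3.
L_z = m_l ℏ with m_l ranging from −l to +l in integer steps.
For l = 3: m_l ∈ {-3, -2, -1, 0, 1, 2, 3}.

L_z ∈ {−3ℏ, −2ℏ, −ℏ, 0, ℏ, 2ℏ, 3ℏ}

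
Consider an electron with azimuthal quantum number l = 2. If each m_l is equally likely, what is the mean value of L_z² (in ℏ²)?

The allowed m_l values are -2, -1, 0, 1, 2.
⟨L_z²⟩ = ℏ²·(Σ m_l²)/(2l+1) = ℏ²·10/5 = 2ℏ².

⟨L_z²⟩ = 2 ℏ²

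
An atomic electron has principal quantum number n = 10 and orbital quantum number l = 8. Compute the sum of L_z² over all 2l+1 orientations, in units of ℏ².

m_l runs from −8 to 8, i.e. {-8, -7, -6, -5, -4, -3, -2, -1, 0, 1, 2, 3, 4, 5, 6, 7, 8}.
Summing m² from −8 to 8: Σ m_l² = 408.

Σ(L_z)² = 408 ℏ²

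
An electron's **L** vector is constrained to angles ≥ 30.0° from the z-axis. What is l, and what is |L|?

l = 3, |L| = 2√3 ℏ ≈ 3.464ℏ

cos θ_min = l/√(l(l+1)) = √(l/(l+1)), so l/(l+1) = cos²(30.0°) = 0.7500.
Thus l = 0.7500/(1 − 0.7500) ≈ 3.
Then |L| = ℏ√(3·4) = 2√3 ℏ.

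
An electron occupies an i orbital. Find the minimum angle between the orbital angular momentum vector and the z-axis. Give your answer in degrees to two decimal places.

θ_min ≈ 22.21°

For an i orbital, l = 6.
|L| = √(l(l+1)) ℏ = √42 ℏ.
The smallest angle corresponds to the largest L_z, i.e. m_l = l = 6, giving L_z = 6ℏ.
cos θ_min = 6/√42, so θ_min ≈ 22.21°.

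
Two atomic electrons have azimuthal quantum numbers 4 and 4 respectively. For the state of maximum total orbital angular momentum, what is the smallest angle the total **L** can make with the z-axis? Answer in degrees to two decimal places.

θ_min ≈ 19.47°

L runs from |4 − 4| = 0 to 4 + 4 = 8.
Allowed values: L = 0, 1, 2, 3, 4, 5, 6, 7, 8.
The maximum is L = 8, with |L_tot| = ℏ√(8·9) = 6√2 ℏ.
The minimum angle with z is arccos(8/√72) ≈ 19.47°.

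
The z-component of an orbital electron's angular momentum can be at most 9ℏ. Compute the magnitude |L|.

|L| = 3√10 ℏ ≈ 9.487ℏ

Since max m_l = l, l = 9.
Then |L| = ℏ√(9·10) = 3√10 ℏ.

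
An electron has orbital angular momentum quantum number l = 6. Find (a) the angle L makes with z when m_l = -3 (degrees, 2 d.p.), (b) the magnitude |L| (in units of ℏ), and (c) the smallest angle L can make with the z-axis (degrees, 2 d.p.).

θ(m_l=-3) ≈ 117.58°; |L| = √42 ℏ ≈ 6.481ℏ; θ_min ≈ 22.21°

For m_l = -3: cos θ = -3/√42, θ ≈ 117.58°.
|L| = ℏ√(6·7) = √42 ℏ ≈ 6.481ℏ.
cos θ_min = 6/√42, so θ_min ≈ 22.21°.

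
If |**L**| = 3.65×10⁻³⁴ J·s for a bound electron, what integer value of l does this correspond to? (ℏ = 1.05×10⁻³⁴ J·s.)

Dividing by ℏ: |L|/ℏ ≈ 3.476.
l(l+1) ≈ 3.476² ≈ 12.08, so l = 3.

l = 3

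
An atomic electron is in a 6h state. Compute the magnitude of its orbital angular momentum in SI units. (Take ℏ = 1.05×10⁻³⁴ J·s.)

6h means n = 6, l = 5.
|L| = ℏ√(l(l+1)) = ℏ√(5·6) = √30 ℏ
Numerically, |L| = 5.477 × (1.05×10⁻³⁴ J·s) = 5.75×10⁻³⁴ J·s.

|L| = 5.75×10⁻³⁴ J·s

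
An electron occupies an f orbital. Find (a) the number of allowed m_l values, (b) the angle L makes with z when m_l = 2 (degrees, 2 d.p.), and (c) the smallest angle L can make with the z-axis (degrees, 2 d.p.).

7 values; θ(m_l=2) ≈ 54.74°; θ_min ≈ 30.00°

An f state has l = 3.
There are 2l+1 = 7 values of m_l.
For m_l = 2: cos θ = 2/√12, θ ≈ 54.74°.
cos θ_min = 3/√12, so θ_min ≈ 30.00°.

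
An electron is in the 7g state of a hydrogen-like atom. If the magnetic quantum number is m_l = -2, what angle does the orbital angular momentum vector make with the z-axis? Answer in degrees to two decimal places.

θ ≈ 116.57°

The 7g subshell has l = 4.
|L| = √(l(l+1)) ℏ = 2√5 ℏ.
L_z = m_l ℏ = −2ℏ.
cos θ = L_z/|L| = -2/√20, so θ ≈ 116.57°.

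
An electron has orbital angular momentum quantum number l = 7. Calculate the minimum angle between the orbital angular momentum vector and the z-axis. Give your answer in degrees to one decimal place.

θ_min ≈ 20.7°

|L| = √(l(l+1)) ℏ = 2√14 ℏ.
The smallest angle corresponds to the largest L_z, i.e. m_l = l = 7, giving L_z = 7ℏ.
cos θ_min = 7/√56, so θ_min ≈ 20.7°.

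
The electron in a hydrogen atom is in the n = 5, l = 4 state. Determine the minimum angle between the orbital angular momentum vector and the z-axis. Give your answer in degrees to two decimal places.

|L| = ℏ√(l(l+1)) = 2√5 ℏ.
The smallest angle corresponds to the largest L_z, i.e. m_l = l = 4, giving L_z = 4ℏ.
cos θ_min = 4/√20, so θ_min ≈ 26.57°.

θ_min ≈ 26.57°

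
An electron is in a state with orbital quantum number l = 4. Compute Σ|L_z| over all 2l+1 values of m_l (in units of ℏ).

Σ|L_z| = 20 ℏ

The allowed m_l values are -4, -3, -2, -1, 0, 1, 2, 3, 4.
Σ|m_l| = 2·4(4+1)/2 = 20.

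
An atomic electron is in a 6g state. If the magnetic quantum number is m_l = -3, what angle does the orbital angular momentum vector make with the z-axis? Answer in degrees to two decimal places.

For 6g, l = 4.
|L|² = l(l+1)ℏ² = 20ℏ², so |L| = 2√5 ℏ.
L_z = m_l ℏ = −3ℏ.
cos θ = L_z/|L| = -3/√20, so θ ≈ 132.13°.

θ ≈ 132.13°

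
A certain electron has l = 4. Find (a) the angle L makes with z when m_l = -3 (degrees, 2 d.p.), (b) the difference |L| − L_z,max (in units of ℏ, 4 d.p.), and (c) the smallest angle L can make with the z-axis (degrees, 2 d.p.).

For m_l = -3: cos θ = -3/√20, θ ≈ 132.13°.
|L| − L_z,max = (2√5 − 4)ℏ ≈ 0.4721ℏ.
cos θ_min = 4/√20, so θ_min ≈ 26.57°.

θ(m_l=-3) ≈ 132.13°; |L|−L_z,max ≈ 0.4721ℏ; θ_min ≈ 26.57°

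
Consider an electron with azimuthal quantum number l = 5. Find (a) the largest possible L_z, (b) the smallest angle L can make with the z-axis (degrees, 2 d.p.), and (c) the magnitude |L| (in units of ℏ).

L_z,max = lℏ = 5ℏ.
cos θ_min = 5/√30, so θ_min ≈ 24.09°.
|L| = ℏ√(5·6) = √30 ℏ ≈ 5.477ℏ.

L_z,max = 5ℏ; θ_min ≈ 24.09°; |L| = √30 ℏ ≈ 5.477ℏ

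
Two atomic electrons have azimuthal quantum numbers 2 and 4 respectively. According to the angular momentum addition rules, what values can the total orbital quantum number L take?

The total orbital quantum number L ranges from |l₁ − l₂| to l₁ + l₂ in integer steps.
So L can be 2, 3, 4, 5, 6.

L = 2, 3, 4, 5, 6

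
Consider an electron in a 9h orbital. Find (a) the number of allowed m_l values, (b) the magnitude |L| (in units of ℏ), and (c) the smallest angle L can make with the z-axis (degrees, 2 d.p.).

11 values; |L| = √30 ℏ ≈ 5.477ℏ; θ_min ≈ 24.09°

The 9h subshell has l = 5.
There are 2l+1 = 11 values of m_l.
|L| = ℏ√(5·6) = √30 ℏ ≈ 5.477ℏ.
cos θ_min = 5/√30, so θ_min ≈ 24.09°.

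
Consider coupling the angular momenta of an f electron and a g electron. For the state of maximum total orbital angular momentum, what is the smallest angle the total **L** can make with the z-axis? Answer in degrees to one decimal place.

θ_min ≈ 20.7°

Angular momentum addition gives L = |l₁ − l₂|, …, l₁ + l₂.
Allowed values: L = 1, 2, 3, 4, 5, 6, 7.
The maximum is L = 7, with |L_tot| = ℏ√(7·8) = 2√14 ℏ.
The minimum angle with z is arccos(7/√56) ≈ 20.7°.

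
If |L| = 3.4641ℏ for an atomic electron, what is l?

l = 3

Since |L|² = l(l+1)ℏ², l(l+1) = 12.
The positive root is l = 3.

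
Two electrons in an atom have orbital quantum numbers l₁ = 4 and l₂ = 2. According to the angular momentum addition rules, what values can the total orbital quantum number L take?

The total orbital quantum number L ranges from |l₁ − l₂| to l₁ + l₂ in integer steps.
L ∈ {2, 3, 4, 5, 6}.

L = 2, 3, 4, 5, 6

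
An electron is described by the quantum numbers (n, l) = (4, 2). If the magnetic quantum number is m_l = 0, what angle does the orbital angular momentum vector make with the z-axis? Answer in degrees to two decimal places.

θ ≈ 90.00°

|L| = ℏ√(l(l+1)) = √6 ℏ.
L_z = m_l ℏ = 0ℏ.
cos θ = L_z/|L| = 0/√6, so θ ≈ 90.00°.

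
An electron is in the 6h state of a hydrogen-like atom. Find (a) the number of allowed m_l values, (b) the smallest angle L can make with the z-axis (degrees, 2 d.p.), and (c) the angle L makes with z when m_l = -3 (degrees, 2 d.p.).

11 values; θ_min ≈ 24.09°; θ(m_l=-3) ≈ 123.21°

For 6h, l = 5.
There are 2l+1 = 11 values of m_l.
cos θ_min = 5/√30, so θ_min ≈ 24.09°.
For m_l = -3: cos θ = -3/√30, θ ≈ 123.21°.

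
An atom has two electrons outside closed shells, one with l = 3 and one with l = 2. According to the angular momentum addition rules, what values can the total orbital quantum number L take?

L = 1, 2, 3, 4, 5

L runs from |3 − 2| = 1 to 3 + 2 = 5.
Allowed values: L = 1, 2, 3, 4, 5.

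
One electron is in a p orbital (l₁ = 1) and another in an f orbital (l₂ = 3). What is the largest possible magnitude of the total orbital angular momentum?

By the triangle rule, |l₁ − l₂| ≤ L ≤ l₁ + l₂.
L ∈ {2, 3, 4}.
The largest magnitude corresponds to L = 4: |L_tot| = ℏ√(4·5) = 2√5 ℏ.

|L_tot|_max = 2√5 ℏ ≈ 4.472ℏ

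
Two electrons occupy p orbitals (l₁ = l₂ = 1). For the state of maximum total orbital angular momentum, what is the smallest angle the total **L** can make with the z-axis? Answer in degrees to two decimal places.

θ_min ≈ 35.26°

L runs from |1 − 1| = 0 to 1 + 1 = 2.
So L can be 0, 1, 2.
The maximum is L = 2, with |L_tot| = ℏ√(2·3) = √6 ℏ.
The minimum angle with z is arccos(2/√6) ≈ 35.26°.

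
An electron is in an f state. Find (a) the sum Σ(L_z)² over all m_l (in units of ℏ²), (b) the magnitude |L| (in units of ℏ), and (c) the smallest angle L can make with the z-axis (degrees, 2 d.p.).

Σ(L_z)² = 28 ℏ²; |L| = 2√3 ℏ ≈ 3.464ℏ; θ_min ≈ 30.00°

The letter f corresponds to l = 3.
Σ m_l² = 28, so Σ(L_z)² = 28 ℏ².
|L| = ℏ√(3·4) = 2√3 ℏ ≈ 3.464ℏ.
cos θ_min = 3/√12, so θ_min ≈ 30.00°.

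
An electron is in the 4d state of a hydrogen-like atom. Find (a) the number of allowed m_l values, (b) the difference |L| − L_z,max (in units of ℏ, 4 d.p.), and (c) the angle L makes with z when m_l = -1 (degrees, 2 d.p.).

For 4d, l = 2.
There are 2l+1 = 5 values of m_l.
|L| − L_z,max = (√6 − 2)ℏ ≈ 0.4495ℏ.
For m_l = -1: cos θ = -1/√6, θ ≈ 114.09°.

5 values; |L|−L_z,max ≈ 0.4495ℏ; θ(m_l=-1) ≈ 114.09°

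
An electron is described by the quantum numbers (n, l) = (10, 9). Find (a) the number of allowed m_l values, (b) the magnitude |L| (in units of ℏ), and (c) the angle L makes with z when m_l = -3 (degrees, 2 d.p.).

There are 2l+1 = 19 values of m_l.
|L| = ℏ√(9·10) = 3√10 ℏ ≈ 9.487ℏ.
For m_l = -3: cos θ = -3/√90, θ ≈ 108.43°.

19 values; |L| = 3√10 ℏ ≈ 9.487ℏ; θ(m_l=-3) ≈ 108.43°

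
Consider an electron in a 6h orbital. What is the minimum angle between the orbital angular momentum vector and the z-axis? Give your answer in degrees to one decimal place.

θ_min ≈ 24.1°

6h means n = 6, l = 5.
|L| = √(l(l+1)) ℏ = √30 ℏ.
The smallest angle corresponds to the largest L_z, i.e. m_l = l = 5, giving L_z = 5ℏ.
cos θ_min = 5/√30, so θ_min ≈ 24.1°.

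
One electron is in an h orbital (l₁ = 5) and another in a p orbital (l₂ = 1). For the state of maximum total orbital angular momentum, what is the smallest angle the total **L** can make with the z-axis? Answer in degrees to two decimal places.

θ_min ≈ 22.21°

The total orbital quantum number L ranges from |l₁ − l₂| to l₁ + l₂ in integer steps.
L ∈ {4, 5, 6}.
The maximum is L = 6, with |L_tot| = ℏ√(6·7) = √42 ℏ.
The minimum angle with z is arccos(6/√42) ≈ 22.21°.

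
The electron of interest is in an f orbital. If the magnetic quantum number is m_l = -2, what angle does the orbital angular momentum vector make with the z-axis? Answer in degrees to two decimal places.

θ ≈ 125.26°

An f state has l = 3.
|L| = √(l(l+1)) ℏ = 2√3 ℏ.
L_z = m_l ℏ = −2ℏ.
cos θ = L_z/|L| = -2/√12, so θ ≈ 125.26°.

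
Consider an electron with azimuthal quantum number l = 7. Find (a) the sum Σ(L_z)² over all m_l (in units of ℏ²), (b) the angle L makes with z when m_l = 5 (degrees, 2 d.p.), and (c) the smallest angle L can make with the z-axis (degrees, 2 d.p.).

Σ m_l² = 280, so Σ(L_z)² = 280 ℏ².
For m_l = 5: cos θ = 5/√56, θ ≈ 48.08°.
cos θ_min = 7/√56, so θ_min ≈ 20.70°.

Σ(L_z)² = 280 ℏ²; θ(m_l=5) ≈ 48.08°; θ_min ≈ 20.70°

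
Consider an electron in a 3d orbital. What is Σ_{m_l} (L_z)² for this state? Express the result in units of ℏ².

For 3d, l = 2.
m_l ∈ {-2, -1, 0, 1, 2}.
Σ m_l² = l(l+1)(2l+1)/3 = 2·3·5/3 = 10.

Σ(L_z)² = 10 ℏ²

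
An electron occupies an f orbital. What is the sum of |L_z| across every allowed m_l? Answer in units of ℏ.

F corresponds to l = 3.
m_l ∈ {-3, -2, -1, 0, 1, 2, 3}.
Σ|m_l| = 2·3(3+1)/2 = 12.

Σ|L_z| = 12 ℏ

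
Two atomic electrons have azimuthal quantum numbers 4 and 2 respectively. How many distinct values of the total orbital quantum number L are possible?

The total orbital quantum number L ranges from |l₁ − l₂| to l₁ + l₂ in integer steps.
L ∈ {2, 3, 4, 5, 6}.
That is 5 values.

5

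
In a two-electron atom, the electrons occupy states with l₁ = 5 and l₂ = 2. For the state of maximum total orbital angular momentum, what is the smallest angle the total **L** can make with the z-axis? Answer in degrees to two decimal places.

θ_min ≈ 20.70°

The total orbital quantum number L ranges from |l₁ − l₂| to l₁ + l₂ in integer steps.
Allowed values: L = 3, 4, 5, 6, 7.
The maximum is L = 7, with |L_tot| = ℏ√(7·8) = 2√14 ℏ.
The minimum angle with z is arccos(7/√56) ≈ 20.70°.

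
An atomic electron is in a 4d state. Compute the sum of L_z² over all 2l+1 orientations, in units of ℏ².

Σ(L_z)² = 10 ℏ²

4d means n = 4, l = 2.
m_l runs from −2 to 2, i.e. {-2, -1, 0, 1, 2}.
Σ m_l² = l(l+1)(2l+1)/3 = 2·3·5/3 = 10.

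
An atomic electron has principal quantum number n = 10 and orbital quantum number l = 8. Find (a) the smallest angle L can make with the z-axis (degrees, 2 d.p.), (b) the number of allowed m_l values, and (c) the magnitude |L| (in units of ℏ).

θ_min ≈ 19.47°; 17 values; |L| = 6√2 ℏ ≈ 8.485ℏ

cos θ_min = 8/√72, so θ_min ≈ 19.47°.
There are 2l+1 = 17 values of m_l.
|L| = ℏ√(8·9) = 6√2 ℏ ≈ 8.485ℏ.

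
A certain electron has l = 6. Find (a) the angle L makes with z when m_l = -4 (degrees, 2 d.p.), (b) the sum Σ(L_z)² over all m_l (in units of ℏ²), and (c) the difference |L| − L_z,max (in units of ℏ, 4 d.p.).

θ(m_l=-4) ≈ 128.11°; Σ(L_z)² = 182 ℏ²; |L|−L_z,max ≈ 0.4807ℏ

For m_l = -4: cos θ = -4/√42, θ ≈ 128.11°.
Σ m_l² = 182, so Σ(L_z)² = 182 ℏ².
|L| − L_z,max = (√42 − 6)ℏ ≈ 0.4807ℏ.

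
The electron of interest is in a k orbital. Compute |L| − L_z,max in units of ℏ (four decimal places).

The letter k corresponds to l = 7.
|L| = 2√14 ℏ ≈ 7.4833ℏ, while L_z,max = lℏ = 7ℏ.
The difference is (2√14 − 7)ℏ ≈ 0.4833ℏ.

|L| − L_z,max ≈ 0.4833ℏ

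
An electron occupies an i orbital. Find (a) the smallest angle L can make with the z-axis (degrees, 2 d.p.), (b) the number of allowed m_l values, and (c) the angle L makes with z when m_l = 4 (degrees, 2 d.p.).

An i state has l = 6.
cos θ_min = 6/√42, so θ_min ≈ 22.21°.
There are 2l+1 = 13 values of m_l.
For m_l = 4: cos θ = 4/√42, θ ≈ 51.89°.

θ_min ≈ 22.21°; 13 values; θ(m_l=4) ≈ 51.89°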